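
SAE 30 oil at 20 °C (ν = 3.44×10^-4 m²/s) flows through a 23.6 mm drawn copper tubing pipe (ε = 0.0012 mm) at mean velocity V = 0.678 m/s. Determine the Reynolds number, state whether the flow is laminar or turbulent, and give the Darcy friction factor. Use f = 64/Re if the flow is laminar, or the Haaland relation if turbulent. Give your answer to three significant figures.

Re = VD/ν = 0.6780·0.0236/3.44×10^-4 = 46.5
Re < 2300 → laminar → f = 64/Re = 1.376

Re ≈ 46.5; laminar; f = 64/Re ≈ 1.38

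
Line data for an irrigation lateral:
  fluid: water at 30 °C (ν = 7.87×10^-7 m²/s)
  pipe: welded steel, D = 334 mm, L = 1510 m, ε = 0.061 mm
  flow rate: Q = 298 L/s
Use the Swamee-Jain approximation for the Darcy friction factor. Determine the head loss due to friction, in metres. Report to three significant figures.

V = 4Q/(πD²) = 4·0.298/(π·0.334²) = 3.401 m/s
Re = VD/ν = 3.401·0.334/7.87×10^-7 = 1.44×10^6 → turbulent
ε/D = 0.061/334 = 1.83×10^-4
Swamee-Jain: f = 0.01430
h_f = f(L/D)V²/(2g) = 0.01430·(1510/0.334)·3.401²/(2·9.81) = 38.11 m

h_f ≈ 38.1 m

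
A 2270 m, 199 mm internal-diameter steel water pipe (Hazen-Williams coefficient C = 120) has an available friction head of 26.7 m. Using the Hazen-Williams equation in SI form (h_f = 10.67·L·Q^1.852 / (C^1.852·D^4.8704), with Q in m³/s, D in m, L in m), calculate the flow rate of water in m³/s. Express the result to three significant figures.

Rearranging: Q = [h_f·C^1.852·D^4.8704 / (10.67·L)]^(1/1.852)
Q = [26.7·120^1.852·0.199^4.8704 / (10.67·2270)]^0.540 = 0.04348 m³/s

Q ≈ 0.0435 m³/s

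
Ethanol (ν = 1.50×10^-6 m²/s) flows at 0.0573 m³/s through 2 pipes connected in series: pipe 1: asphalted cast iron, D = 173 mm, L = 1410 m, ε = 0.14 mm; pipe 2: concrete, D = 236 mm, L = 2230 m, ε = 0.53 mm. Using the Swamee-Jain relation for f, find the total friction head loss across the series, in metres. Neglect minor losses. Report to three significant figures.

H ≈ 70.1 m

Pipe 1: V = 2.438 m/s, Re = 2.81×10^5, ε/D = 8.09×10^-4, f = 0.01998, h_1 = f(L/D)V²/2g = 49.32 m
Pipe 2: V = 1.310 m/s, Re = 2.06×10^5, ε/D = 0.00225, f = 0.02513, h_2 = f(L/D)V²/2g = 20.77 m
Series → Q common, losses add: H = Σh = 70.09 m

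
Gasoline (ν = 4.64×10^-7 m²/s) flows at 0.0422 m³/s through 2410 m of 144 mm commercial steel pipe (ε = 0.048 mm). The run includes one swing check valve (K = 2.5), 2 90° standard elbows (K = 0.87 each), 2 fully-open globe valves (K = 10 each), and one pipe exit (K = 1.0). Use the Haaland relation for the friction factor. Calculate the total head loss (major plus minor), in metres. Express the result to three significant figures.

H_L ≈ 100 m

V = 4Q/(πD²) = 2.591 m/s; V²/2g = 0.3422 m
Re = 8.04×10^5, ε/D = 3.33×10^-4 → f = 0.01603 (Haaland)
Major: h_f = f(L/D)·V²/2g = 0.01603·16736·0.3422 = 91.80 m
Minor: ΣK = 25.2; h_m = ΣK·V²/2g = 8.637 m
Total H_L = 91.80 + 8.637 = 100.4 m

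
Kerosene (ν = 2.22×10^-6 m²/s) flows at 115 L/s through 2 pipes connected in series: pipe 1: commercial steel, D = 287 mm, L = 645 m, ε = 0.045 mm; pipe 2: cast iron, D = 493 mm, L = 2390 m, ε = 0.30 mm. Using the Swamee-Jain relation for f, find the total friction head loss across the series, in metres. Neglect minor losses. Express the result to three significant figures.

H ≈ 7.79 m

Pipe 1: V = 1.778 m/s, Re = 2.30×10^5, ε/D = 1.57×10^-4, f = 0.01650, h_1 = f(L/D)V²/2g = 5.974 m
Pipe 2: V = 0.6024 m/s, Re = 1.34×10^5, ε/D = 6.09×10^-4, f = 0.02021, h_2 = f(L/D)V²/2g = 1.813 m
Series → Q common, losses add: H = Σh = 7.786 m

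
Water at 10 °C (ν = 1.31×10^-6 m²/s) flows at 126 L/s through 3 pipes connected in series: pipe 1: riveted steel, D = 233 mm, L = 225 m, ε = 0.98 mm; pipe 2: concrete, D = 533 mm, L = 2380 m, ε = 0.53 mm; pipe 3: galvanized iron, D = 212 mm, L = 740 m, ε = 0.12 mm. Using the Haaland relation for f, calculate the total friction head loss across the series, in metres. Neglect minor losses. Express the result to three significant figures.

Pipe 1: V = 2.955 m/s, Re = 5.26×10^5, ε/D = 0.00421, f = 0.02908, h_1 = f(L/D)V²/2g = 12.50 m
Pipe 2: V = 0.5647 m/s, Re = 2.30×10^5, ε/D = 9.94×10^-4, f = 0.02074, h_2 = f(L/D)V²/2g = 1.505 m
Pipe 3: V = 3.570 m/s, Re = 5.78×10^5, ε/D = 5.66×10^-4, f = 0.01789, h_3 = f(L/D)V²/2g = 40.55 m
Series → Q common, losses add: H = Σh = 54.55 m

H ≈ 54.5 m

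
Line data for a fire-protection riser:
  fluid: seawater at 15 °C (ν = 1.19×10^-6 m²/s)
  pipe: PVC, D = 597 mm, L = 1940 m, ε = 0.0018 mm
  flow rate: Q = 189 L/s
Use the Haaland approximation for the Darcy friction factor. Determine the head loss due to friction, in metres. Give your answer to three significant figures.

h_f ≈ 1.06 m

V = 4Q/(πD²) = 4·0.189/(π·0.597²) = 0.6752 m/s
Re = VD/ν = 0.6752·0.597/1.19×10^-6 = 3.39×10^5 → turbulent
ε/D = 0.0018/597 = 3.02×10^-6
Haaland: f = 0.01405
h_f = f(L/D)V²/(2g) = 0.01405·(1940/0.597)·0.6752²/(2·9.81) = 1.061 m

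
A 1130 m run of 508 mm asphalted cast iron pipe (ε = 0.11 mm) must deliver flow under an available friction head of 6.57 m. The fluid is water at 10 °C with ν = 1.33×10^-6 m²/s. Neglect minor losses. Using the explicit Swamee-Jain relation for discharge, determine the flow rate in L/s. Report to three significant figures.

Q ≈ 397 L/s

Swamee-Jain (Type II): Q = -0.965·√(gD⁵h_f/L)·ln[ε/(3.7D) + √(3.17ν²L/(gD³h_f))]
√(gD⁵h_f/L) = √(9.81·0.508⁵·6.57/1130) = 0.04393
ε/(3.7D) = 5.85×10^-5; √(3.17ν²L/(gD³h_f)) = 2.74×10^-5
Q = -0.965·0.04393·ln(8.591×10^-5) = 0.3969 m³/s
Check: V = 1.96 m/s, Re = 7.48×10^5, f = 0.01521, h_f = 6.61 m ≈ 6.57 m ✓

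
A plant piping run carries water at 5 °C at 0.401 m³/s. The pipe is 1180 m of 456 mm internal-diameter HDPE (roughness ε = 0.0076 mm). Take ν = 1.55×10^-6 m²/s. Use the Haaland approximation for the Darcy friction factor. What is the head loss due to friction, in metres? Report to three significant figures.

h_f ≈ 9.94 m

V = 4Q/(πD²) = 4·0.401/(π·0.456²) = 2.455 m/s
Re = VD/ν = 2.455·0.456/1.55×10^-6 = 7.22×10^5 → turbulent
ε/D = 0.0076/456 = 1.67×10^-5
Haaland: f = 0.01250
h_f = f(L/D)V²/(2g) = 0.01250·(1180/0.456)·2.455²/(2·9.81) = 9.936 m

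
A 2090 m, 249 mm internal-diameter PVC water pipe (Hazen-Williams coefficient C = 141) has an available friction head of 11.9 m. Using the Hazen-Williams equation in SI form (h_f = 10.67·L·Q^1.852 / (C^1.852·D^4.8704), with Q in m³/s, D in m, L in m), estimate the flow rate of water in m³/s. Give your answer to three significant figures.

Q ≈ 0.0623 m³/s

Rearranging: Q = [h_f·C^1.852·D^4.8704 / (10.67·L)]^(1/1.852)
Q = [11.9·141^1.852·0.249^4.8704 / (10.67·2090)]^0.540 = 0.06226 m³/s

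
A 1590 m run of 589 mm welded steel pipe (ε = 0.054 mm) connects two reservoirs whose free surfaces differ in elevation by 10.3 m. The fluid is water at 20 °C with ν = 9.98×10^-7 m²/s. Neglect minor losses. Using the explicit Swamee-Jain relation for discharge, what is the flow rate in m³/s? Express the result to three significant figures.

Swamee-Jain (Type II): Q = -0.965·√(gD⁵h_f/L)·ln[ε/(3.7D) + √(3.17ν²L/(gD³h_f))]
√(gD⁵h_f/L) = √(9.81·0.589⁵·10.3/1590) = 0.06712
ε/(3.7D) = 2.48×10^-5; √(3.17ν²L/(gD³h_f)) = 1.56×10^-5
Q = -0.965·0.06712·ln(4.037×10^-5) = 0.6553 m³/s
Check: V = 2.41 m/s, Re = 1.42×10^6, f = 0.01302, h_f = 10.4 m ≈ 10.3 m ✓

Q ≈ 0.655 m³/s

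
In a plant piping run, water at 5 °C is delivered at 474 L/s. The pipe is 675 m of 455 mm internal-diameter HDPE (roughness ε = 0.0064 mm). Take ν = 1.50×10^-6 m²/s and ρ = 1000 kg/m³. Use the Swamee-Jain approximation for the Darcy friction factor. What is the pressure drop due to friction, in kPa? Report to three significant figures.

Δp ≈ 76.7 kPa

V = 4Q/(πD²) = 4·0.474/(π·0.455²) = 2.915 m/s
Re = VD/ν = 2.915·0.455/1.50×10^-6 = 8.84×10^5 → turbulent
ε/D = 0.0064/455 = 1.41×10^-5
Swamee-Jain: f = 0.01217
h_f = f(L/D)V²/(2g) = 0.01217·(675/0.455)·2.915²/(2·9.81) = 7.819 m
Δp = ρg·h_f = 1000·9.81·7.819 = 76.70 kPa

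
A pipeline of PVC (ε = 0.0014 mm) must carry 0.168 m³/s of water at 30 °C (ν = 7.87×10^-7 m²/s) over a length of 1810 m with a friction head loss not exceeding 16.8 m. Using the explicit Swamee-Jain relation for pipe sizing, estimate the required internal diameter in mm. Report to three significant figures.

D ≈ 317 mm

Swamee-Jain (Type III): D = 0.66·[ε^1.25·(LQ²/(gh_f))^4.75 + ν·Q^9.4·(L/(gh_f))^5.2]^0.04
LQ²/(gh_f) = 0.3100; L/(gh_f) = 10.98
Term 1 = ε^1.25·(…)^4.75 = 1.85×10^-10; Term 2 = ν·Q^9.4·(…)^5.2 = 1.06×10^-8
D = 0.66·(1.85×10^-10 + 1.06×10^-8)^0.04 = 0.3169 m = 317 mm
Check: V = 2.13 m/s, Re = 8.58×10^5, f = 0.01201, h_f = 15.9 m ≈ 16.8 m ✓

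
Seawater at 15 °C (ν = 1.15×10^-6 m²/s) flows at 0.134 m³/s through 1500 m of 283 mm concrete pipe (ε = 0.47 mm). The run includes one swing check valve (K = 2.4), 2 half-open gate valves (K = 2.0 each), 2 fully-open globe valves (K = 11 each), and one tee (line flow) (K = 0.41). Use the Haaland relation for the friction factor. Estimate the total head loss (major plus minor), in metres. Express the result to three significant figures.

V = 4Q/(πD²) = 2.130 m/s; V²/2g = 0.2313 m
Re = 5.24×10^5, ε/D = 0.00166 → f = 0.02270 (Haaland)
Major: h_f = f(L/D)·V²/2g = 0.02270·5300·0.2313 = 27.83 m
Minor: ΣK = 28.8; h_m = ΣK·V²/2g = 6.664 m
Total H_L = 27.83 + 6.664 = 34.49 m

H_L ≈ 34.5 m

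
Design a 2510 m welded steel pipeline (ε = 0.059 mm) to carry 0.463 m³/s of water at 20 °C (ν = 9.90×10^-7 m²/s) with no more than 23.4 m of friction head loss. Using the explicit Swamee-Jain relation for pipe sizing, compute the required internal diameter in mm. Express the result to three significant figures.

D ≈ 486 mm

Swamee-Jain (Type III): D = 0.66·[ε^1.25·(LQ²/(gh_f))^4.75 + ν·Q^9.4·(L/(gh_f))^5.2]^0.04
LQ²/(gh_f) = 2.344; L/(gh_f) = 10.93
Term 1 = ε^1.25·(…)^4.75 = 2.96×10^-4; Term 2 = ν·Q^9.4·(…)^5.2 = 1.79×10^-4
D = 0.66·(2.96×10^-4 + 1.79×10^-4)^0.04 = 0.4860 m = 486 mm
Check: V = 2.50 m/s, Re = 1.23×10^6, f = 0.01361, h_f = 22.3 m ≈ 23.4 m ✓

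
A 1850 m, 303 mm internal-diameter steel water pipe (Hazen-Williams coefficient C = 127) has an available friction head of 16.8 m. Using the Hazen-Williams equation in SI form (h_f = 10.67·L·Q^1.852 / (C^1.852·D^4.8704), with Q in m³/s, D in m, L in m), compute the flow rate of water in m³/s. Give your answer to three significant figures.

Rearranging: Q = [h_f·C^1.852·D^4.8704 / (10.67·L)]^(1/1.852)
Q = [16.8·127^1.852·0.303^4.8704 / (10.67·1850)]^0.540 = 0.1209 m³/s

Q ≈ 0.121 m³/s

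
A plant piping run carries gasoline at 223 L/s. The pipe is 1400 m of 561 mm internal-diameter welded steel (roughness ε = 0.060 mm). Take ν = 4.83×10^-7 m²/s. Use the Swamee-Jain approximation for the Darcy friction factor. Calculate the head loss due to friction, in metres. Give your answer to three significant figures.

V = 4Q/(πD²) = 4·0.223/(π·0.561²) = 0.9022 m/s
Re = VD/ν = 0.9022·0.561/4.83×10^-7 = 1.05×10^6 → turbulent
ε/D = 0.060/561 = 1.07×10^-4
Swamee-Jain: f = 0.01356
h_f = f(L/D)V²/(2g) = 0.01356·(1400/0.561)·0.9022²/(2·9.81) = 1.404 m

h_f ≈ 1.40 m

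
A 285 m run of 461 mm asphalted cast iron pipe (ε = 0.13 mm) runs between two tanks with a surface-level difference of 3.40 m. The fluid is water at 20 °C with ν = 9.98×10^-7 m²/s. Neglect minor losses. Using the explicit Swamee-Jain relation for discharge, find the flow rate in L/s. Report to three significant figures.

Swamee-Jain (Type II): Q = -0.965·√(gD⁵h_f/L)·ln[ε/(3.7D) + √(3.17ν²L/(gD³h_f))]
√(gD⁵h_f/L) = √(9.81·0.461⁵·3.40/285) = 0.04936
ε/(3.7D) = 7.62×10^-5; √(3.17ν²L/(gD³h_f)) = 1.66×10^-5
Q = -0.965·0.04936·ln(9.281×10^-5) = 0.4423 m³/s
Check: V = 2.65 m/s, Re = 1.22×10^6, f = 0.01546, h_f = 3.42 m ≈ 3.40 m ✓

Q ≈ 442 L/s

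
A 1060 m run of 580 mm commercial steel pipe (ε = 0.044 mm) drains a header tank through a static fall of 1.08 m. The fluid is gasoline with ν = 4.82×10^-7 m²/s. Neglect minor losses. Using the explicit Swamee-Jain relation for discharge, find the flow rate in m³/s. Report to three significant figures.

Q ≈ 0.250 m³/s

Swamee-Jain (Type II): Q = -0.965·√(gD⁵h_f/L)·ln[ε/(3.7D) + √(3.17ν²L/(gD³h_f))]
√(gD⁵h_f/L) = √(9.81·0.580⁵·1.08/1060) = 0.02561
ε/(3.7D) = 2.05×10^-5; √(3.17ν²L/(gD³h_f)) = 1.94×10^-5
Q = -0.965·0.02561·ln(3.994×10^-5) = 0.2503 m³/s
Check: V = 0.947 m/s, Re = 1.14×10^6, f = 0.01298, h_f = 1.09 m ≈ 1.08 m ✓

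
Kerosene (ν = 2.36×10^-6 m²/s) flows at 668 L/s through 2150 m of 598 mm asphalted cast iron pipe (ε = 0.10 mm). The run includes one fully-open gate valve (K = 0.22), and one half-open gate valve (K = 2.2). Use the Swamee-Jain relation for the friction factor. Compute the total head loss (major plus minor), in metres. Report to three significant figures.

H_L ≈ 16.2 m

V = 4Q/(πD²) = 2.378 m/s; V²/2g = 0.2883 m
Re = 6.03×10^5, ε/D = 1.67×10^-4 → f = 0.01494 (Swamee-Jain)
Major: h_f = f(L/D)·V²/2g = 0.01494·3595·0.2883 = 15.49 m
Minor: ΣK = 2.42; h_m = ΣK·V²/2g = 0.6977 m
Total H_L = 15.49 + 0.6977 = 16.19 m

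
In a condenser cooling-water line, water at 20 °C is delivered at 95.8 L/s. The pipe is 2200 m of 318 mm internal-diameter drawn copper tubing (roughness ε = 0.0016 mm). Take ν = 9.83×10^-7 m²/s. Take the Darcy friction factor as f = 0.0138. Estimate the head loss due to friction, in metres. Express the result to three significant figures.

V = 4Q/(πD²) = 4·0.0958/(π·0.318²) = 1.206 m/s
h_f = f(L/D)V²/(2g) = 0.01380·(2200/0.318)·1.206²/(2·9.81) = 7.080 m

h_f ≈ 7.08 m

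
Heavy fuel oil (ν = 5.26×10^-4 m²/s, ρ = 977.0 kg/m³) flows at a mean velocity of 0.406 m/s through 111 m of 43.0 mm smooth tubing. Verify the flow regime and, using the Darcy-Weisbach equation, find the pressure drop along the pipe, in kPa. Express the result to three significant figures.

Re = VD/ν = 0.406·0.04300/5.26×10^-4 = 33.2 → laminar (Re < 2300)
f = 64/Re = 1.928
h_f = f(L/D)V²/(2g) = 1.928·(111/0.04300)·0.406²/(2·9.81) = 41.82 m
Δp = ρg·h_f = 977.0·9.81·41.82 = 400.8 kPa

Δp ≈ 401 kPa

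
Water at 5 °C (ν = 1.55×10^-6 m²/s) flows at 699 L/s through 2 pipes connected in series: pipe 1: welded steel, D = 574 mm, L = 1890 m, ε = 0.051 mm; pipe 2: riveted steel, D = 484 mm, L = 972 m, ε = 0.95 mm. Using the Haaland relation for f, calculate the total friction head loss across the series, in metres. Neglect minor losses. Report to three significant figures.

Pipe 1: V = 2.701 m/s, Re = 1.00×10^6, ε/D = 8.89×10^-5, f = 0.01316, h_1 = f(L/D)V²/2g = 16.11 m
Pipe 2: V = 3.799 m/s, Re = 1.19×10^6, ε/D = 0.00196, f = 0.02349, h_2 = f(L/D)V²/2g = 34.71 m
Series → Q common, losses add: H = Σh = 50.82 m

H ≈ 50.8 m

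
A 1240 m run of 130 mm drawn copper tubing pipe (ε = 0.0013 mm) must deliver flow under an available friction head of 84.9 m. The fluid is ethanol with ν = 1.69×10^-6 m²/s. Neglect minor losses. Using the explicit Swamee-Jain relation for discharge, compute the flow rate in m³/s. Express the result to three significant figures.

Q ≈ 0.0454 m³/s

Swamee-Jain (Type II): Q = -0.965·√(gD⁵h_f/L)·ln[ε/(3.7D) + √(3.17ν²L/(gD³h_f))]
√(gD⁵h_f/L) = √(9.81·0.130⁵·84.9/1240) = 0.004994
ε/(3.7D) = 2.70×10^-6; √(3.17ν²L/(gD³h_f)) = 7.83×10^-5
Q = -0.965·0.004994·ln(8.103×10^-5) = 0.04540 m³/s
Check: V = 3.42 m/s, Re = 2.63×10^5, f = 0.01484, h_f = 84.4 m ≈ 84.9 m ✓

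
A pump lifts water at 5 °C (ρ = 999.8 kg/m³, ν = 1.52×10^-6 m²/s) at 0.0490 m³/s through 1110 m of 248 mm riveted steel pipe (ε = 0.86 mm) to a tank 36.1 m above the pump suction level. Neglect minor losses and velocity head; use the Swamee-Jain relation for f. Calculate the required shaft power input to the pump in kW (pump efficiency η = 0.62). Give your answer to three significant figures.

P_shaft ≈ 33.1 kW

V = 4Q/(πD²) = 1.014 m/s; Re = 1.66×10^5; ε/D = 0.00347; f = 0.02819
h_f = f(L/D)V²/2g = 6.618 m
Total head H = z + h_f = 36.1 + 6.618 = 42.72 m
P_hyd = ρgQH = 999.8·9.81·0.0490·42.72 = 20.53 kW
P_shaft = P_hyd/η = 20.53/0.62 = 33.11 kW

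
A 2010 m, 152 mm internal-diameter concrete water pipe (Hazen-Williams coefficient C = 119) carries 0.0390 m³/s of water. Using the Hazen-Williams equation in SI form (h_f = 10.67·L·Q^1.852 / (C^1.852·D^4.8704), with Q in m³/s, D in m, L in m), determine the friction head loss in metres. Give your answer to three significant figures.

h_f ≈ 72.9 m

h_f = 10.67·2010·0.0390^1.852 / (119^1.852·0.152^4.8704) = 72.92 m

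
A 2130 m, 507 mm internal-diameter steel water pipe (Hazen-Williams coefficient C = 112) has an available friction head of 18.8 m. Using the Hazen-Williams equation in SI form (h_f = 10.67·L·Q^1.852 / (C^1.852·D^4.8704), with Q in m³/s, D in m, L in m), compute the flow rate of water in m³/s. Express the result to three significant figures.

Rearranging: Q = [h_f·C^1.852·D^4.8704 / (10.67·L)]^(1/1.852)
Q = [18.8·112^1.852·0.507^4.8704 / (10.67·2130)]^0.540 = 0.4065 m³/s

Q ≈ 0.407 m³/s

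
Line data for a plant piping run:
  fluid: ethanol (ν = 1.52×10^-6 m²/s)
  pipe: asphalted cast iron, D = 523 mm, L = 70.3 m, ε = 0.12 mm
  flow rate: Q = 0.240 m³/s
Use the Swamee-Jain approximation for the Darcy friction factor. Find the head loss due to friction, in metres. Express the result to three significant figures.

V = 4Q/(πD²) = 4·0.240/(π·0.523²) = 1.117 m/s
Re = VD/ν = 1.117·0.523/1.52×10^-6 = 3.84×10^5 → turbulent
ε/D = 0.12/523 = 2.29×10^-4
Swamee-Jain: f = 0.01614
h_f = f(L/D)V²/(2g) = 0.01614·(70.3/0.523)·1.117²/(2·9.81) = 0.1380 m

h_f ≈ 0.138 m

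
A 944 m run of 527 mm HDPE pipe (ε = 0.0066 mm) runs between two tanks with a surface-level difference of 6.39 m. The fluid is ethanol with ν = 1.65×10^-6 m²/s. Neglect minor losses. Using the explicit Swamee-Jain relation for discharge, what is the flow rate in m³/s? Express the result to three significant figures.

Q ≈ 0.517 m³/s

Swamee-Jain (Type II): Q = -0.965·√(gD⁵h_f/L)·ln[ε/(3.7D) + √(3.17ν²L/(gD³h_f))]
√(gD⁵h_f/L) = √(9.81·0.527⁵·6.39/944) = 0.05195
ε/(3.7D) = 3.38×10^-6; √(3.17ν²L/(gD³h_f)) = 2.98×10^-5
Q = -0.965·0.05195·ln(3.318×10^-5) = 0.5171 m³/s
Check: V = 2.37 m/s, Re = 7.57×10^5, f = 0.01243, h_f = 6.38 m ≈ 6.39 m ✓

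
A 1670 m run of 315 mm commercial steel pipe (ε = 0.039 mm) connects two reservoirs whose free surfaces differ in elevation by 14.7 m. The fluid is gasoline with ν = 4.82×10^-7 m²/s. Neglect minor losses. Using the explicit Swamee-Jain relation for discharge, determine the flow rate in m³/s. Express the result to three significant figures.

Q ≈ 0.156 m³/s

Swamee-Jain (Type II): Q = -0.965·√(gD⁵h_f/L)·ln[ε/(3.7D) + √(3.17ν²L/(gD³h_f))]
√(gD⁵h_f/L) = √(9.81·0.315⁵·14.7/1670) = 0.01636
ε/(3.7D) = 3.35×10^-5; √(3.17ν²L/(gD³h_f)) = 1.65×10^-5
Q = -0.965·0.01636·ln(4.998×10^-5) = 0.1564 m³/s
Check: V = 2.01 m/s, Re = 1.31×10^6, f = 0.01359, h_f = 14.8 m ≈ 14.7 m ✓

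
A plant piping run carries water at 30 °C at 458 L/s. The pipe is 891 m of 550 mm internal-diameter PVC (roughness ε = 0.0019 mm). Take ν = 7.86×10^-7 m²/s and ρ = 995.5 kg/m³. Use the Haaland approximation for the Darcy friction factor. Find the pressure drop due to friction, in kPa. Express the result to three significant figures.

V = 4Q/(πD²) = 4·0.458/(π·0.550²) = 1.928 m/s
Re = VD/ν = 1.928·0.550/7.86×10^-7 = 1.35×10^6 → turbulent
ε/D = 0.0019/550 = 3.45×10^-6
Haaland: f = 0.01110
h_f = f(L/D)V²/(2g) = 0.01110·(891/0.550)·1.928²/(2·9.81) = 3.404 m
Δp = ρg·h_f = 995.5·9.81·3.404 = 33.25 kPa

Δp ≈ 33.2 kPa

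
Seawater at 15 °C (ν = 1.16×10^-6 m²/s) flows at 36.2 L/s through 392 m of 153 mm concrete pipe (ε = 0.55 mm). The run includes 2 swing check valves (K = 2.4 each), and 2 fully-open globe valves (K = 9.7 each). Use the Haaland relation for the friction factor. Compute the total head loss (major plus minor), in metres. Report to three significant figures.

V = 4Q/(πD²) = 1.969 m/s; V²/2g = 0.1976 m
Re = 2.60×10^5, ε/D = 0.00359 → f = 0.02802 (Haaland)
Major: h_f = f(L/D)·V²/2g = 0.02802·2562·0.1976 = 14.18 m
Minor: ΣK = 24.2; h_m = ΣK·V²/2g = 4.782 m
Total H_L = 14.18 + 4.782 = 18.96 m

H_L ≈ 19.0 m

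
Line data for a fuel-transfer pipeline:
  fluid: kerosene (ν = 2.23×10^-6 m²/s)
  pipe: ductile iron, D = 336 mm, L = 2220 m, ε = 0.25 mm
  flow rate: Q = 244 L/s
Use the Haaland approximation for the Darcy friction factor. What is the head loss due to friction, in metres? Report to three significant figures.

V = 4Q/(πD²) = 4·0.244/(π·0.336²) = 2.752 m/s
Re = VD/ν = 2.752·0.336/2.23×10^-6 = 4.15×10^5 → turbulent
ε/D = 0.25/336 = 7.44×10^-4
Haaland: f = 0.01910
h_f = f(L/D)V²/(2g) = 0.01910·(2220/0.336)·2.752²/(2·9.81) = 48.70 m

h_f ≈ 48.7 m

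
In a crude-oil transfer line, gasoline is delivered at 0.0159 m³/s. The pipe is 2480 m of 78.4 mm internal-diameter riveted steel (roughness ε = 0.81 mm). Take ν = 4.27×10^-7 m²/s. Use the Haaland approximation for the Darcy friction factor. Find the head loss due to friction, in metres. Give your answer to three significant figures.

V = 4Q/(πD²) = 4·0.0159/(π·0.0784²) = 3.294 m/s
Re = VD/ν = 3.294·0.0784/4.27×10^-7 = 6.05×10^5 → turbulent
ε/D = 0.81/78.4 = 0.0103
Haaland: f = 0.03849
h_f = f(L/D)V²/(2g) = 0.03849·(2480/0.0784)·3.294²/(2·9.81) = 673.3 m

h_f ≈ 673 m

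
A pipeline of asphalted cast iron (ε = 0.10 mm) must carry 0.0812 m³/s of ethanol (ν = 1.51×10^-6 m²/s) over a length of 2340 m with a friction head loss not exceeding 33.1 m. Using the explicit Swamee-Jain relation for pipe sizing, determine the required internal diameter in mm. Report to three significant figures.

Swamee-Jain (Type III): D = 0.66·[ε^1.25·(LQ²/(gh_f))^4.75 + ν·Q^9.4·(L/(gh_f))^5.2]^0.04
LQ²/(gh_f) = 0.04752; L/(gh_f) = 7.206
Term 1 = ε^1.25·(…)^4.75 = 5.19×10^-12; Term 2 = ν·Q^9.4·(…)^5.2 = 2.45×10^-12
D = 0.66·(5.19×10^-12 + 2.45×10^-12)^0.04 = 0.2371 m = 237 mm
Check: V = 1.84 m/s, Re = 2.89×10^5, f = 0.01792, h_f = 30.5 m ≈ 33.1 m ✓

D ≈ 237 mm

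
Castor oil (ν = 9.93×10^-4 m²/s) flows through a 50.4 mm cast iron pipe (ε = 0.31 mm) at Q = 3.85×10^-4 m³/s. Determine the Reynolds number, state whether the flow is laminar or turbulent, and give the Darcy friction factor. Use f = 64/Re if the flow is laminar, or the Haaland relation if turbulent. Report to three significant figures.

Re ≈ 9.79; laminar; f = 64/Re ≈ 6.53

V = 4Q/(πD²) = 0.1930 m/s
Re = VD/ν = 0.1930·0.0504/9.93×10^-4 = 9.79
Re < 2300 → laminar → f = 64/Re = 6.534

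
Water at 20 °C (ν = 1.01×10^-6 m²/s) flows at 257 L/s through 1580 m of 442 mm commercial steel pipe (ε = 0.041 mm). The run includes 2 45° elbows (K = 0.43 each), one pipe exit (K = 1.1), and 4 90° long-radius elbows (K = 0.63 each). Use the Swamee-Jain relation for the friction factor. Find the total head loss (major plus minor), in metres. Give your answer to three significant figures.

V = 4Q/(πD²) = 1.675 m/s; V²/2g = 0.1430 m
Re = 7.33×10^5, ε/D = 9.28×10^-5 → f = 0.01379 (Swamee-Jain)
Major: h_f = f(L/D)·V²/2g = 0.01379·3575·0.1430 = 7.050 m
Minor: ΣK = 4.48; h_m = ΣK·V²/2g = 0.6406 m
Total H_L = 7.050 + 0.6406 = 7.691 m

H_L ≈ 7.69 m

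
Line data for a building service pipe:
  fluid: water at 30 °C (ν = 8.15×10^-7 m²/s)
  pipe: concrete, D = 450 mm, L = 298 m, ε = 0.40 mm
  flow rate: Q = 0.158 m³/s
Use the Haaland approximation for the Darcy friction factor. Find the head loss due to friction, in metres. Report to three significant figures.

h_f ≈ 0.654 m

V = 4Q/(πD²) = 4·0.158/(π·0.450²) = 0.9934 m/s
Re = VD/ν = 0.9934·0.450/8.15×10^-7 = 5.49×10^5 → turbulent
ε/D = 0.40/450 = 8.89×10^-4
Haaland: f = 0.01964
h_f = f(L/D)V²/(2g) = 0.01964·(298/0.450)·0.9934²/(2·9.81) = 0.6543 m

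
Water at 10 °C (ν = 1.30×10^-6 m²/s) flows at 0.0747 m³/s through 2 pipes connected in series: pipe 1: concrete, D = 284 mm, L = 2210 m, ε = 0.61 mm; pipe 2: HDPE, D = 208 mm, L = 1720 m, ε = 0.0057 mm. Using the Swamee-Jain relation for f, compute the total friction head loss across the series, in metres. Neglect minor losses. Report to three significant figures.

H ≈ 42.8 m

Pipe 1: V = 1.179 m/s, Re = 2.58×10^5, ε/D = 0.00215, f = 0.02469, h_1 = f(L/D)V²/2g = 13.62 m
Pipe 2: V = 2.198 m/s, Re = 3.52×10^5, ε/D = 2.74×10^-5, f = 0.01430, h_2 = f(L/D)V²/2g = 29.13 m
Series → Q common, losses add: H = Σh = 42.75 m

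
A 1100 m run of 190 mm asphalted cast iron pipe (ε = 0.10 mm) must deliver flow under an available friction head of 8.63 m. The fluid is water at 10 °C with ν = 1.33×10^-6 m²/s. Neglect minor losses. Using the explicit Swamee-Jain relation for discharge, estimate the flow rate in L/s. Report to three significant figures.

Q ≈ 35.0 L/s

Swamee-Jain (Type II): Q = -0.965·√(gD⁵h_f/L)·ln[ε/(3.7D) + √(3.17ν²L/(gD³h_f))]
√(gD⁵h_f/L) = √(9.81·0.190⁵·8.63/1100) = 0.004365
ε/(3.7D) = 1.42×10^-4; √(3.17ν²L/(gD³h_f)) = 1.03×10^-4
Q = -0.965·0.004365·ln(2.453×10^-4) = 0.03502 m³/s
Check: V = 1.24 m/s, Re = 1.76×10^5, f = 0.01929, h_f = 8.68 m ≈ 8.63 m ✓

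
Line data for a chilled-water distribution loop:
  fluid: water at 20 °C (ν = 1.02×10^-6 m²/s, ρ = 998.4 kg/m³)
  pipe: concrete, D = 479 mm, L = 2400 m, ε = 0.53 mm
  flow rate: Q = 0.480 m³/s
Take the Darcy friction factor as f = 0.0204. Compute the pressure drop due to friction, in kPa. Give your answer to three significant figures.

Δp ≈ 362 kPa

V = 4Q/(πD²) = 4·0.480/(π·0.479²) = 2.664 m/s
h_f = f(L/D)V²/(2g) = 0.02040·(2400/0.479)·2.664²/(2·9.81) = 36.96 m
Δp = ρg·h_f = 998.4·9.81·36.96 = 362.0 kPa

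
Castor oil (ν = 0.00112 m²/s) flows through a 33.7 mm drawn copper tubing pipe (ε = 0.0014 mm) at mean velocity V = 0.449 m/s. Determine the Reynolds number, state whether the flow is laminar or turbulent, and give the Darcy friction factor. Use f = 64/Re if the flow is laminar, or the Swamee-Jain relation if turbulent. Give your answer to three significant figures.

Re = VD/ν = 0.4490·0.0337/0.00112 = 13.5
Re < 2300 → laminar → f = 64/Re = 4.737

Re ≈ 13.5; laminar; f = 64/Re ≈ 4.74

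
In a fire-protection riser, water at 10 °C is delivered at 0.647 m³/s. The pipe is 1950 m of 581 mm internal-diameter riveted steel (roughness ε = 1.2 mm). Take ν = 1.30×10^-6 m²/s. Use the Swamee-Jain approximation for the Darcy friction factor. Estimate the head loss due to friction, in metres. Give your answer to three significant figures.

V = 4Q/(πD²) = 4·0.647/(π·0.581²) = 2.440 m/s
Re = VD/ν = 2.440·0.581/1.30×10^-6 = 1.09×10^6 → turbulent
ε/D = 1.2/581 = 0.00207
Swamee-Jain: f = 0.02386
h_f = f(L/D)V²/(2g) = 0.02386·(1950/0.581)·2.440²/(2·9.81) = 24.31 m

h_f ≈ 24.3 m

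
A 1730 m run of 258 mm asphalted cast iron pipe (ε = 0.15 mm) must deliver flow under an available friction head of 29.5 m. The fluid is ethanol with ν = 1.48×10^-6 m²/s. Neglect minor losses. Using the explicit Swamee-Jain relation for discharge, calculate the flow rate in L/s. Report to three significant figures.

Q ≈ 113 L/s

Swamee-Jain (Type II): Q = -0.965·√(gD⁵h_f/L)·ln[ε/(3.7D) + √(3.17ν²L/(gD³h_f))]
√(gD⁵h_f/L) = √(9.81·0.258⁵·29.5/1730) = 0.01383
ε/(3.7D) = 1.57×10^-4; √(3.17ν²L/(gD³h_f)) = 4.92×10^-5
Q = -0.965·0.01383·ln(2.063×10^-4) = 0.1132 m³/s
Check: V = 2.17 m/s, Re = 3.78×10^5, f = 0.01852, h_f = 29.7 m ≈ 29.5 m ✓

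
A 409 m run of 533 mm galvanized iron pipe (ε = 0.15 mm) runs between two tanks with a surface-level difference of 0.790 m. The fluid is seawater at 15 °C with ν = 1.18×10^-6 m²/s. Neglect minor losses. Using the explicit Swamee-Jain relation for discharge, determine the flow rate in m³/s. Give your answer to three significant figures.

Swamee-Jain (Type II): Q = -0.965·√(gD⁵h_f/L)·ln[ε/(3.7D) + √(3.17ν²L/(gD³h_f))]
√(gD⁵h_f/L) = √(9.81·0.533⁵·0.790/409) = 0.02855
ε/(3.7D) = 7.61×10^-5; √(3.17ν²L/(gD³h_f)) = 3.92×10^-5
Q = -0.965·0.02855·ln(1.153×10^-4) = 0.2498 m³/s
Check: V = 1.12 m/s, Re = 5.06×10^5, f = 0.01621, h_f = 0.795 m ≈ 0.790 m ✓

Q ≈ 0.250 m³/s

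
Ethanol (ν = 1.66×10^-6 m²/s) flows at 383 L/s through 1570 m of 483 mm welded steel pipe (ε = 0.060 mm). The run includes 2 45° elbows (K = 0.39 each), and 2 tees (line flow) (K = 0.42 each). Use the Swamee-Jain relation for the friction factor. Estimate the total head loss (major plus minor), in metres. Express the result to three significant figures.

V = 4Q/(πD²) = 2.090 m/s; V²/2g = 0.2227 m
Re = 6.08×10^5, ε/D = 1.24×10^-4 → f = 0.01445 (Swamee-Jain)
Major: h_f = f(L/D)·V²/2g = 0.01445·3251·0.2227 = 10.46 m
Minor: ΣK = 1.62; h_m = ΣK·V²/2g = 0.3608 m
Total H_L = 10.46 + 0.3608 = 10.82 m

H_L ≈ 10.8 m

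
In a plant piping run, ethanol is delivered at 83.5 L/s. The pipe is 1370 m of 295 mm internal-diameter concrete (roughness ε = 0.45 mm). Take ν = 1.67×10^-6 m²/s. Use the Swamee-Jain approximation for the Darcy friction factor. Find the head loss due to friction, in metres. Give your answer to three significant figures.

V = 4Q/(πD²) = 4·0.0835/(π·0.295²) = 1.222 m/s
Re = VD/ν = 1.222·0.295/1.67×10^-6 = 2.16×10^5 → turbulent
ε/D = 0.45/295 = 0.00153
Swamee-Jain: f = 0.02298
h_f = f(L/D)V²/(2g) = 0.02298·(1370/0.295)·1.222²/(2·9.81) = 8.118 m

h_f ≈ 8.12 m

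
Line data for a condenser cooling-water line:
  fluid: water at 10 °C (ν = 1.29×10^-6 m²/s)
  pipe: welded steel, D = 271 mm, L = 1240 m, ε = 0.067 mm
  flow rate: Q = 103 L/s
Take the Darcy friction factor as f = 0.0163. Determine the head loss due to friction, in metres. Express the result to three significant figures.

h_f ≈ 12.1 m

V = 4Q/(πD²) = 4·0.103/(π·0.271²) = 1.786 m/s
h_f = f(L/D)V²/(2g) = 0.01630·(1240/0.271)·1.786²/(2·9.81) = 12.12 m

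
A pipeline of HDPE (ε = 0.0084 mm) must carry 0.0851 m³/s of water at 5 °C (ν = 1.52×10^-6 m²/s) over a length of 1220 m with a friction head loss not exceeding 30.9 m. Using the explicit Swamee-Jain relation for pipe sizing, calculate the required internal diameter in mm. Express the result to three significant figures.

Swamee-Jain (Type III): D = 0.66·[ε^1.25·(LQ²/(gh_f))^4.75 + ν·Q^9.4·(L/(gh_f))^5.2]^0.04
LQ²/(gh_f) = 0.02915; L/(gh_f) = 4.025
Term 1 = ε^1.25·(…)^4.75 = 2.30×10^-14; Term 2 = ν·Q^9.4·(…)^5.2 = 1.85×10^-13
D = 0.66·(2.30×10^-14 + 1.85×10^-13)^0.04 = 0.2053 m = 205 mm
Check: V = 2.57 m/s, Re = 3.47×10^5, f = 0.01449, h_f = 29.0 m ≈ 30.9 m ✓

D ≈ 205 mm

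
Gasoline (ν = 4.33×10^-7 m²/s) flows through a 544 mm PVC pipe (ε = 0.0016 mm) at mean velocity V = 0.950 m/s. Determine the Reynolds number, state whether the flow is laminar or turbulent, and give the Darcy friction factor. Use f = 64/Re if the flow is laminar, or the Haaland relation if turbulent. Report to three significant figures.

Re = VD/ν = 0.9500·0.544/4.33×10^-7 = 1.19×10^6
Re > 4000 → turbulent; ε/D = 2.94×10^-6
Haaland: f = 0.01130

Re ≈ 1.19×10^6; turbulent; f ≈ 0.0113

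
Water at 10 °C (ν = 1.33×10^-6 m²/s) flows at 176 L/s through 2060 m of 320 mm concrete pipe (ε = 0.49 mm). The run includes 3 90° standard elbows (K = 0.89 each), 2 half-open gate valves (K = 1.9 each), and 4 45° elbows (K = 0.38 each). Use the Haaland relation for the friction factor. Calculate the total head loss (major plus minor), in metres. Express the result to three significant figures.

V = 4Q/(πD²) = 2.188 m/s; V²/2g = 0.2441 m
Re = 5.27×10^5, ε/D = 0.00153 → f = 0.02225 (Haaland)
Major: h_f = f(L/D)·V²/2g = 0.02225·6438·0.2441 = 34.97 m
Minor: ΣK = 7.99; h_m = ΣK·V²/2g = 1.950 m
Total H_L = 34.97 + 1.950 = 36.92 m

H_L ≈ 36.9 m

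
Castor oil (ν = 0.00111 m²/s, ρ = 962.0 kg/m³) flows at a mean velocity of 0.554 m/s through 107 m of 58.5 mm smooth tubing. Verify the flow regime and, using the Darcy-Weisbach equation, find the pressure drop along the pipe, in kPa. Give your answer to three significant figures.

Re = VD/ν = 0.554·0.05850/0.00111 = 29.2 → laminar (Re < 2300)
f = 64/Re = 2.192
h_f = f(L/D)V²/(2g) = 2.192·(107/0.05850)·0.554²/(2·9.81) = 62.72 m
Δp = ρg·h_f = 962.0·9.81·62.72 = 591.9 kPa

Δp ≈ 592 kPa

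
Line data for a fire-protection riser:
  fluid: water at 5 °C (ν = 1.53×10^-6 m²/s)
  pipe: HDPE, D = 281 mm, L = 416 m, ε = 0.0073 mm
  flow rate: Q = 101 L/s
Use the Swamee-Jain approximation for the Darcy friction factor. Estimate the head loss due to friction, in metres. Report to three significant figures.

V = 4Q/(πD²) = 4·0.101/(π·0.281²) = 1.629 m/s
Re = VD/ν = 1.629·0.281/1.53×10^-6 = 2.99×10^5 → turbulent
ε/D = 0.0073/281 = 2.60×10^-5
Swamee-Jain: f = 0.01468
h_f = f(L/D)V²/(2g) = 0.01468·(416/0.281)·1.629²/(2·9.81) = 2.938 m

h_f ≈ 2.94 m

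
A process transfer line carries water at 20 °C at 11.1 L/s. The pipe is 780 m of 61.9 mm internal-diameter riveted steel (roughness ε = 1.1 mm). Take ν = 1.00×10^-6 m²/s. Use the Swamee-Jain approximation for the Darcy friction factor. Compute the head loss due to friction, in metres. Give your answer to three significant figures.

h_f ≈ 409 m

V = 4Q/(πD²) = 4·0.0111/(π·0.0619²) = 3.689 m/s
Re = VD/ν = 3.689·0.0619/1.00×10^-6 = 2.28×10^5 → turbulent
ε/D = 1.1/61.9 = 0.0178
Swamee-Jain: f = 0.04682
h_f = f(L/D)V²/(2g) = 0.04682·(780/0.0619)·3.689²/(2·9.81) = 409.1 m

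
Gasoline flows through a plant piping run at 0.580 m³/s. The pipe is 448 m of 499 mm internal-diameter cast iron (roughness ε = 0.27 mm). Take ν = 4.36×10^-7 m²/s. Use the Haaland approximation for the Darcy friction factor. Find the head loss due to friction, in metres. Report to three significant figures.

V = 4Q/(πD²) = 4·0.580/(π·0.499²) = 2.966 m/s
Re = VD/ν = 2.966·0.499/4.36×10^-7 = 3.39×10^6 → turbulent
ε/D = 0.27/499 = 5.41×10^-4
Haaland: f = 0.01716
h_f = f(L/D)V²/(2g) = 0.01716·(448/0.499)·2.966²/(2·9.81) = 6.906 m

h_f ≈ 6.91 m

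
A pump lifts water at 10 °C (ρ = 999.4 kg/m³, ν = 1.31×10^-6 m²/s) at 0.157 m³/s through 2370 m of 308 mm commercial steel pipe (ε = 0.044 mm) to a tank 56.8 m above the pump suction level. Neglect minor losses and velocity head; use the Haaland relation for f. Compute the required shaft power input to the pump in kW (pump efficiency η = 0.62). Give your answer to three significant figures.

V = 4Q/(πD²) = 2.107 m/s; Re = 4.95×10^5; ε/D = 1.43×10^-4; f = 0.01474
h_f = f(L/D)V²/2g = 25.67 m
Total head H = z + h_f = 56.8 + 25.67 = 82.47 m
P_hyd = ρgQH = 999.4·9.81·0.157·82.47 = 126.9 kW
P_shaft = P_hyd/η = 126.9/0.62 = 204.7 kW

P_shaft ≈ 205 kW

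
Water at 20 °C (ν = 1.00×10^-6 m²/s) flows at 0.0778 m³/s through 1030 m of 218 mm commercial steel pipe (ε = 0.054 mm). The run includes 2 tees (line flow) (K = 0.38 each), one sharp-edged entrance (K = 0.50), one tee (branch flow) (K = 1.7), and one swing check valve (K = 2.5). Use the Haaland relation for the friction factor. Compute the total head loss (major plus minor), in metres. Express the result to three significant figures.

H_L ≈ 17.8 m

V = 4Q/(πD²) = 2.084 m/s; V²/2g = 0.2214 m
Re = 4.54×10^5, ε/D = 2.48×10^-4 → f = 0.01583 (Haaland)
Major: h_f = f(L/D)·V²/2g = 0.01583·4725·0.2214 = 16.57 m
Minor: ΣK = 5.46; h_m = ΣK·V²/2g = 1.209 m
Total H_L = 16.57 + 1.209 = 17.77 m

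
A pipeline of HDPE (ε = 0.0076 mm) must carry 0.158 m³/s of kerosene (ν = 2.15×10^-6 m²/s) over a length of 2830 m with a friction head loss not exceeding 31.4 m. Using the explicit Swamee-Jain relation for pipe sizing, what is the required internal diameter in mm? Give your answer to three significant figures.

D ≈ 311 mm

Swamee-Jain (Type III): D = 0.66·[ε^1.25·(LQ²/(gh_f))^4.75 + ν·Q^9.4·(L/(gh_f))^5.2]^0.04
LQ²/(gh_f) = 0.2294; L/(gh_f) = 9.187
Term 1 = ε^1.25·(…)^4.75 = 3.66×10^-10; Term 2 = ν·Q^9.4·(…)^5.2 = 6.43×10^-9
D = 0.66·(3.66×10^-10 + 6.43×10^-9)^0.04 = 0.3111 m = 311 mm
Check: V = 2.08 m/s, Re = 3.01×10^5, f = 0.01465, h_f = 29.4 m ≈ 31.4 m ✓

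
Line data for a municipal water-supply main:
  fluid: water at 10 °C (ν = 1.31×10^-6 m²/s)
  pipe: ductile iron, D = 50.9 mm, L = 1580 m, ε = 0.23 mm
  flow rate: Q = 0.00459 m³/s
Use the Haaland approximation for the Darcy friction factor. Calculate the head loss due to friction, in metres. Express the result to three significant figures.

h_f ≈ 246 m

V = 4Q/(πD²) = 4·0.00459/(π·0.0509²) = 2.256 m/s
Re = VD/ν = 2.256·0.0509/1.31×10^-6 = 8.76×10^4 → turbulent
ε/D = 0.23/50.9 = 0.00452
Haaland: f = 0.03055
h_f = f(L/D)V²/(2g) = 0.03055·(1580/0.0509)·2.256²/(2·9.81) = 245.9 m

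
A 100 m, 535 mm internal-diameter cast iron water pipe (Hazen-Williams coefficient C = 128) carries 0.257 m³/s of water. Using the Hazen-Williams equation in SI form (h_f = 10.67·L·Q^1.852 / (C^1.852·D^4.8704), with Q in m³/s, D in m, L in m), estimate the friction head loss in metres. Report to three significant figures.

h_f ≈ 0.227 m

h_f = 10.67·100·0.257^1.852 / (128^1.852·0.535^4.8704) = 0.2269 m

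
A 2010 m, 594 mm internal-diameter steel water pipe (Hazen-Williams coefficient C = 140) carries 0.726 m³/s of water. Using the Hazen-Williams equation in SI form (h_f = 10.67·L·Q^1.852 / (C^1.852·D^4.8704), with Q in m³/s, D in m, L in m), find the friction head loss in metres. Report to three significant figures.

h_f ≈ 15.9 m

h_f = 10.67·2010·0.726^1.852 / (140^1.852·0.594^4.8704) = 15.88 m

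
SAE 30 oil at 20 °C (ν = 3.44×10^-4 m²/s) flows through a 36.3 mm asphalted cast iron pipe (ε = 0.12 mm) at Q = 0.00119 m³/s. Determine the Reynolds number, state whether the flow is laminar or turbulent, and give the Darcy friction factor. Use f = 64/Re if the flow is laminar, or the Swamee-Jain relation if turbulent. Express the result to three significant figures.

Re ≈ 121; laminar; f = 64/Re ≈ 0.527

V = 4Q/(πD²) = 1.150 m/s
Re = VD/ν = 1.150·0.0363/3.44×10^-4 = 121
Re < 2300 → laminar → f = 64/Re = 0.5275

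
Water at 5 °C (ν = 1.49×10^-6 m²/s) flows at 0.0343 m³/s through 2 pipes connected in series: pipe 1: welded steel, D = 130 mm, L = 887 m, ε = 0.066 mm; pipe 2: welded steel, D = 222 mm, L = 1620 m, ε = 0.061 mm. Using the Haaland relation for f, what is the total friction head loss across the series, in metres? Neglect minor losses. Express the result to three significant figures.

Pipe 1: V = 2.584 m/s, Re = 2.25×10^5, ε/D = 5.08×10^-4, f = 0.01849, h_1 = f(L/D)V²/2g = 42.95 m
Pipe 2: V = 0.8861 m/s, Re = 1.32×10^5, ε/D = 2.75×10^-4, f = 0.01831, h_2 = f(L/D)V²/2g = 5.347 m
Series → Q common, losses add: H = Σh = 48.30 m

H ≈ 48.3 m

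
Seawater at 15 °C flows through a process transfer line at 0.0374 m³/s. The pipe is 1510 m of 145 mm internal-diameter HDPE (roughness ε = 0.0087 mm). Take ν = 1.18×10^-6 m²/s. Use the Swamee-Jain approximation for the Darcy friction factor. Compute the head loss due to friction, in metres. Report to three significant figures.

V = 4Q/(πD²) = 4·0.0374/(π·0.145²) = 2.265 m/s
Re = VD/ν = 2.265·0.145/1.18×10^-6 = 2.78×10^5 → turbulent
ε/D = 0.0087/145 = 6.00×10^-5
Swamee-Jain: f = 0.01522
h_f = f(L/D)V²/(2g) = 0.01522·(1510/0.145)·2.265²/(2·9.81) = 41.43 m

h_f ≈ 41.4 m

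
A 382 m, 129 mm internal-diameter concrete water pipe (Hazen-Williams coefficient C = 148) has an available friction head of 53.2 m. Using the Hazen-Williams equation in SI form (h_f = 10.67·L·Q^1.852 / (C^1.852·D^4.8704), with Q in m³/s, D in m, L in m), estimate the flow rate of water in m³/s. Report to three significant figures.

Q ≈ 0.0651 m³/s

Rearranging: Q = [h_f·C^1.852·D^4.8704 / (10.67·L)]^(1/1.852)
Q = [53.2·148^1.852·0.129^4.8704 / (10.67·382)]^0.540 = 0.06514 m³/s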